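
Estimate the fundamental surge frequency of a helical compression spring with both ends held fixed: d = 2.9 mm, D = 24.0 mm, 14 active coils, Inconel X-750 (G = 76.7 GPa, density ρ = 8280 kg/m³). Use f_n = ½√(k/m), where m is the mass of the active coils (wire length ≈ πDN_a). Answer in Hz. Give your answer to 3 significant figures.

k = Gd⁴/(8D³N_a) = (76.7×10³)(2.9⁴)/(8·24.0³·14) = 3.5038 N/mm = 3503.8 N/m
Wire length L = πDN_a = π·24.0·14 = 1055.6 mm
m = ρ·(πd²/4)·L = 8280 × 6.6052×10⁻⁶ m² × 1.0556 m = 0.057731 kg
f_n = ½√(k/m) = 0.5·√(3503.8/0.057731) = 0.5·√(60692) = 123.18 Hz

123 Hz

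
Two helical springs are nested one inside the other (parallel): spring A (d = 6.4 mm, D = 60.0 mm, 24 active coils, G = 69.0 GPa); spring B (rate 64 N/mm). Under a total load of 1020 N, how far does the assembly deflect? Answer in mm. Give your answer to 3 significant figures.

k_A = Gd⁴/(8D³N_a) = (69.0×10³)(6.4⁴)/(8·60.0³·24) = 2.7913 N/mm
Parallel: k_eq = 2.7913 + 64 = 66.791 N/mm
δ = F/k_eq = 1020/66.791 = 15.271 mm

15.3 mm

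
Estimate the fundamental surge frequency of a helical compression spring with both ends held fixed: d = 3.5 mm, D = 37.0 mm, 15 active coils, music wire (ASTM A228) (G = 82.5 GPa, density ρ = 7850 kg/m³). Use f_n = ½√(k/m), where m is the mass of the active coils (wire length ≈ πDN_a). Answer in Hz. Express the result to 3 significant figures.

62.2 Hz

k = Gd⁴/(8D³N_a) = (82.5×10³)(3.5⁴)/(8·37.0³·15) = 2.0368 N/mm = 2036.8 N/m
Wire length L = πDN_a = π·37.0·15 = 1743.6 mm
m = ρ·(πd²/4)·L = 7850 × 9.6211×10⁻⁶ m² × 1.7436 m = 0.13169 kg
f_n = ½√(k/m) = 0.5·√(2036.8/0.13169) = 0.5·√(15467) = 62.183 Hz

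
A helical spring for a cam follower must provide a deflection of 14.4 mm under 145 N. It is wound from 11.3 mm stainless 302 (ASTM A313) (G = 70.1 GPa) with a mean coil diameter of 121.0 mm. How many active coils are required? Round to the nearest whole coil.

8

Required rate k = F/δ = 145/14.4 = 10.069 N/mm
N_a = Gd⁴/(8D³k) = (70.1×10³ × 11.3⁴)/(8 × 121.0³ × 10.069)
    = 1.14296e+09 / 1.42709e+08 = 8.009 → 8 coils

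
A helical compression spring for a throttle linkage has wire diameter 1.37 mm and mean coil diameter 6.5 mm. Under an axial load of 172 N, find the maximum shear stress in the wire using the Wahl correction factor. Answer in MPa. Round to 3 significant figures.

1470 MPa

Spring index C = D/d = 6.5/1.37 = 4.7445
K_W = (4C−1)/(4C−4) + 0.615/C = 17.978/14.978 + 0.1296 = 1.3299
τ₀ = 8FD/(πd³) = 8·172·6.5/(π·1.37³) = 8944/8.0781 = 1107.2 MPa
τ_max = K·τ₀ = 1.3299 × 1107.2 = 1472.5 MPa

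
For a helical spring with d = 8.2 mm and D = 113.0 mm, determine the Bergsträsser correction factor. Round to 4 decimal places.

1.0959

C = D/d = 113.0/8.2 = 13.7805
K_B = (4C+2)/(4C−3) = 57.122/52.122 = 1.0959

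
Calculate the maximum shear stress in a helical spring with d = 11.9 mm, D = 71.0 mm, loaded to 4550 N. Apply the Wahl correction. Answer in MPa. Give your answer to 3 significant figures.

Spring index C = D/d = 71.0/11.9 = 5.9664
K_W = (4C−1)/(4C−4) + 0.615/C = 22.866/19.866 + 0.1031 = 1.2541
τ₀ = 8FD/(πd³) = 8·4550·71.0/(π·11.9³) = 2.5844e+06/5294.1 = 488.17 MPa
τ_max = K·τ₀ = 1.2541 × 488.17 = 612.21 MPa

612 MPa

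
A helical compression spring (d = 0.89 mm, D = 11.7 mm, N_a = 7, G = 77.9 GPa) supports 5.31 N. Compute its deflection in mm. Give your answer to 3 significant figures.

k = Gd⁴/(8D³N_a) = (77.9×10³)(0.89⁴)/(8·11.7³·7) = 0.54494 N/mm
δ = F/k = 5.31 / 0.54494 = 9.7441 mm

9.74 mm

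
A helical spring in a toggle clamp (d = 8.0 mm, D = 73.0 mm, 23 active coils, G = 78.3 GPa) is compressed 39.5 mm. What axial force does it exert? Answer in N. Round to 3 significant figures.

177 N

k = Gd⁴/(8D³N_a) = (78.3×10³)(8.0⁴)/(8·73.0³·23) = 4.4806 N/mm
F = k·δ = 4.4806 × 39.5 = 176.98 N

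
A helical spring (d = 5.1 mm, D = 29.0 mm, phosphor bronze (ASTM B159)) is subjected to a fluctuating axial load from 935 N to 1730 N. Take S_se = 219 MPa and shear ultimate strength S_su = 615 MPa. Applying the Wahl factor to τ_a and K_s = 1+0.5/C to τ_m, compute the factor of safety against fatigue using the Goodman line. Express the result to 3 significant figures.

0.386

C = D/d = 29.0/5.1 = 5.6863; K_W = (4C−1)/(4C−4)+0.615/C = 1.2682; K_s = 1+0.5/C = 1.0879
F_a = (F_max−F_min)/2 = 397.5 N; F_m = (F_max+F_min)/2 = 1332.5 N
τ_a = K_W·8F_aD/(πd³) = 1.2682 × 221.29 = 280.64 MPa
τ_m = K_s·8F_mD/(πd³) = 1.0879 × 741.81 = 807.04 MPa
Goodman: 1/n_f = τ_a/S_se + τ_m/S_su = 280.64/219 + 807.04/615 = 1.28147 + 1.31226 = 2.5937
n_f = 1/2.5937 = 0.3855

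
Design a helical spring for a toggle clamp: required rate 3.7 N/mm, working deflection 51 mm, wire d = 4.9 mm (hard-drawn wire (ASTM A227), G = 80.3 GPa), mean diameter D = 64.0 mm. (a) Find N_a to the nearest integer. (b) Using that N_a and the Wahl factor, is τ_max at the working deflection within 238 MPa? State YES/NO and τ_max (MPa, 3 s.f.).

(a) 6 coils; (b) NO, τ_max = 288 MPa

N_a = Gd⁴/(8D³k) = (80.3×10³)(4.9⁴)/(8·64.0³·3.7) = 5.966 → N_a = 6
Actual rate k = Gd⁴/(8D³·6) = 3.6789 N/mm
Working load F = kδ = 3.6789·51 = 187.62 N
C = 64.0/4.9 = 13.0612; K_W = (4C−1)/(4C−4)+0.615/C = 1.1093
τ_max = K_W·8FD/(πd³) = 1.1093·259.91 = 288.31 MPa
τ_max > 238 MPa → exceeds allowable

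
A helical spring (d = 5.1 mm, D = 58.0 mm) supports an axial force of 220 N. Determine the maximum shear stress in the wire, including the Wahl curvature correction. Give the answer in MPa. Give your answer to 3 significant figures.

Spring index C = D/d = 58.0/5.1 = 11.3725
K_W = (4C−1)/(4C−4) + 0.615/C = 44.490/41.490 + 0.0541 = 1.1264
τ₀ = 8FD/(πd³) = 8·220·58.0/(π·5.1³) = 102080/416.74 = 244.95 MPa
τ_max = K·τ₀ = 1.1264 × 244.95 = 275.91 MPa

276 MPa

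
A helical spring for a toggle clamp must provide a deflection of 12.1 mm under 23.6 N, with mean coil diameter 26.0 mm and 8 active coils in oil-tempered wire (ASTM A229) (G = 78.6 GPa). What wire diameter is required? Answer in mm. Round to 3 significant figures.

Required rate k = F/δ = 23.6/12.1 = 1.9504 N/mm
d = (8D³N_a·k / G)^(1/4) = (8·26.0³·8·1.9504 / (78.6×10³))^0.25
  = (27.913)^0.25 = 2.2985 mm

2.30 mm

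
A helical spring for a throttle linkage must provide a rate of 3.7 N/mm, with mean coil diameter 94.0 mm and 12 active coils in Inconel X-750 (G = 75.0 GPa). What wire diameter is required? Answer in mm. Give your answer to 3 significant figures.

7.92 mm

d = (8D³N_a·k / G)^(1/4) = (8·94.0³·12·3.7 / (75.0×10³))^0.25
  = (3933.6)^0.25 = 7.9195 mm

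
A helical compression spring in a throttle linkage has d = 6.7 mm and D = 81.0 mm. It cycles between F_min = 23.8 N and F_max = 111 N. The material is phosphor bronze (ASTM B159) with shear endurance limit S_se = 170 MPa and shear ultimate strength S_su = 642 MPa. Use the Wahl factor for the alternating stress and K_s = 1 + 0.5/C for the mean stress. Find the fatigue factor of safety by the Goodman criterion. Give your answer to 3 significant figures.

C = D/d = 81.0/6.7 = 12.0896; K_W = (4C−1)/(4C−4)+0.615/C = 1.1185; K_s = 1+0.5/C = 1.0414
F_a = (F_max−F_min)/2 = 43.6 N; F_m = (F_max+F_min)/2 = 67.4 N
τ_a = K_W·8F_aD/(πd³) = 1.1185 × 29.901 = 33.444 MPa
τ_m = K_s·8F_mD/(πd³) = 1.0414 × 46.223 = 48.135 MPa
Goodman: 1/n_f = τ_a/S_se + τ_m/S_su = 33.444/170 + 48.135/642 = 0.19673 + 0.07498 = 0.27171
n_f = 1/0.27171 = 3.68

3.68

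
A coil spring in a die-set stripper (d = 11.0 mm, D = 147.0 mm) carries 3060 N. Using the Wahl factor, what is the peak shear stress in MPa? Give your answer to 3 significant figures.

952 MPa

Spring index C = D/d = 147.0/11.0 = 13.3636
K_W = (4C−1)/(4C−4) + 0.615/C = 52.455/49.455 + 0.0460 = 1.1067
τ₀ = 8FD/(πd³) = 8·3060·147.0/(π·11.0³) = 3.59856e+06/4181.5 = 860.6 MPa
τ_max = K·τ₀ = 1.1067 × 860.6 = 952.41 MPa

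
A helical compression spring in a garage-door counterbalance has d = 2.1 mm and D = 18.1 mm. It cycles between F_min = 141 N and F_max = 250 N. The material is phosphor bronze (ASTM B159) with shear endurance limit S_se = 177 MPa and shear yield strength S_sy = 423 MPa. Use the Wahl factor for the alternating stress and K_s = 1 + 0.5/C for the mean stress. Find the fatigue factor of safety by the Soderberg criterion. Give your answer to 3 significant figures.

C = D/d = 18.1/2.1 = 8.6190; K_W = (4C−1)/(4C−4)+0.615/C = 1.1698; K_s = 1+0.5/C = 1.0580
F_a = (F_max−F_min)/2 = 54.5 N; F_m = (F_max+F_min)/2 = 195.5 N
τ_a = K_W·8F_aD/(πd³) = 1.1698 × 271.24 = 317.3 MPa
τ_m = K_s·8F_mD/(πd³) = 1.0580 × 972.99 = 1029.4 MPa
Soderberg: 1/n_f = τ_a/S_se + τ_m/S_sy = 317.3/177 + 1029.4/423 = 1.79264 + 2.43365 = 4.2263
n_f = 1/4.2263 = 0.2366

0.237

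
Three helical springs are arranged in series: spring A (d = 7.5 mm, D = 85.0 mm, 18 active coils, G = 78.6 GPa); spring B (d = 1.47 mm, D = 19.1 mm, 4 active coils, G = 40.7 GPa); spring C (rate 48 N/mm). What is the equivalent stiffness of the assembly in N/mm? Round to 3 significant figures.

0.645 N/mm

k_A = Gd⁴/(8D³N_a) = (78.6×10³)(7.5⁴)/(8·85.0³·18) = 2.8122 N/mm
k_B = Gd⁴/(8D³N_a) = (40.7×10³)(1.47⁴)/(8·19.1³·4) = 0.85234 N/mm
Series: 1/k_eq = 1/2.8122 + 1/0.85234 + 1/48 = 1.5497; k_eq = 0.6453 N/mm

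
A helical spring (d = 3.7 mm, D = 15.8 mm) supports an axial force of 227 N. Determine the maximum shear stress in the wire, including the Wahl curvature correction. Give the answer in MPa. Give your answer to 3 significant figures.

Spring index C = D/d = 15.8/3.7 = 4.2703
K_W = (4C−1)/(4C−4) + 0.615/C = 16.081/13.081 + 0.1440 = 1.3734
τ₀ = 8FD/(πd³) = 8·227·15.8/(π·3.7³) = 28692.8/159.13 = 180.31 MPa
τ_max = K·τ₀ = 1.3734 × 180.31 = 247.63 MPa

248 MPa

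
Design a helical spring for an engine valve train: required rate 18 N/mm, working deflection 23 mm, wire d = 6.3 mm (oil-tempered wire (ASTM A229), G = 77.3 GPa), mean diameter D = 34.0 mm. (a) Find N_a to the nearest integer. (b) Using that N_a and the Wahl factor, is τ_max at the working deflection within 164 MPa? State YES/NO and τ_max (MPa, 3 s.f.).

(a) 22 coils; (b) NO, τ_max = 180 MPa

N_a = Gd⁴/(8D³k) = (77.3×10³)(6.3⁴)/(8·34.0³·18) = 21.52 → N_a = 22
Actual rate k = Gd⁴/(8D³·22) = 17.603 N/mm
Working load F = kδ = 17.603·23 = 404.87 N
C = 34.0/6.3 = 5.3968; K_W = (4C−1)/(4C−4)+0.615/C = 1.2845
τ_max = K_W·8FD/(πd³) = 1.2845·140.19 = 180.08 MPa
τ_max > 164 MPa → exceeds allowable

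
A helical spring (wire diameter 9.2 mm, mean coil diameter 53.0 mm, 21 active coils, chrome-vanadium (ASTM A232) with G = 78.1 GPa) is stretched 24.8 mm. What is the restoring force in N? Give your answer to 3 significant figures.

555 N

k = Gd⁴/(8D³N_a) = (78.1×10³)(9.2⁴)/(8·53.0³·21) = 22.37 N/mm
F = k·δ = 22.37 × 24.8 = 554.78 N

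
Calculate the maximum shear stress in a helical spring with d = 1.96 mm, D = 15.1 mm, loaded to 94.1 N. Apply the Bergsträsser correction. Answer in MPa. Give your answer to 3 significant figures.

567 MPa

Spring index C = D/d = 15.1/1.96 = 7.7041
K_B = (4C+2)/(4C−3) = 32.816/27.816 = 1.1798
τ₀ = 8FD/(πd³) = 8·94.1·15.1/(π·1.96³) = 11367.3/23.655 = 480.55 MPa
τ_max = K·τ₀ = 1.1798 × 480.55 = 566.93 MPa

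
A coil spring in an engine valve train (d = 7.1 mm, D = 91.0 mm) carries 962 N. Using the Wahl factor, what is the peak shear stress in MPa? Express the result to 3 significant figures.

692 MPa

Spring index C = D/d = 91.0/7.1 = 12.8169
K_W = (4C−1)/(4C−4) + 0.615/C = 50.268/47.268 + 0.0480 = 1.1115
τ₀ = 8FD/(πd³) = 8·962·91.0/(π·7.1³) = 700336/1124.4 = 622.85 MPa
τ_max = K·τ₀ = 1.1115 × 622.85 = 692.26 MPa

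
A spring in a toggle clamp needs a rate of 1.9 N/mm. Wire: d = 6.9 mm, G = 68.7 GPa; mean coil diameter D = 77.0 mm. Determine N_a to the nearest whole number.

N_a = Gd⁴/(8D³k) = (68.7×10³ × 6.9⁴)/(8 × 77.0³ × 1.9)
    = 1.55723e+08 / 6.9393e+06 = 22.44 → 22 coils

22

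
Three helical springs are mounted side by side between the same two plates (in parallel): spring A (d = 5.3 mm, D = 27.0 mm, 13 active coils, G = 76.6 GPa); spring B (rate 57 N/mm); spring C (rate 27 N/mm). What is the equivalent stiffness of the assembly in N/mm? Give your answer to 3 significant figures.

k_A = Gd⁴/(8D³N_a) = (76.6×10³)(5.3⁴)/(8·27.0³·13) = 29.526 N/mm
Parallel: k_eq = 29.526 + 57 + 27 = 113.53 N/mm

114 N/mm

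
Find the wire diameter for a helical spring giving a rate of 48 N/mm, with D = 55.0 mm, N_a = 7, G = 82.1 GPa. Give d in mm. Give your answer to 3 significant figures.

8.59 mm

d = (8D³N_a·k / G)^(1/4) = (8·55.0³·7·48 / (82.1×10³))^0.25
  = (5447.2)^0.25 = 8.5910 mm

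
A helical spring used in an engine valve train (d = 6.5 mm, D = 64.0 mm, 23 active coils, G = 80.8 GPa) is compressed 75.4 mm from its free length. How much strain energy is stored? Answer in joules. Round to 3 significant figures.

8.50 J

k = Gd⁴/(8D³N_a) = (80.8×10³)(6.5⁴)/(8·64.0³·23) = 2.9902 N/mm
U = ½kδ² = 0.5 × 2.9902 × 75.4² = 8500 N·mm = 8.5 J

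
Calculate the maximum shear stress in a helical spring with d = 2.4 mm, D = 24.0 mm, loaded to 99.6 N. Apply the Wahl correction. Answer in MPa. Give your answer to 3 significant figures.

Spring index C = D/d = 24.0/2.4 = 10.0000
K_W = (4C−1)/(4C−4) + 0.615/C = 39.000/36.000 + 0.0615 = 1.1448
τ₀ = 8FD/(πd³) = 8·99.6·24.0/(π·2.4³) = 19123.2/43.429 = 440.33 MPa
τ_max = K·τ₀ = 1.1448 × 440.33 = 504.1 MPa

504 MPa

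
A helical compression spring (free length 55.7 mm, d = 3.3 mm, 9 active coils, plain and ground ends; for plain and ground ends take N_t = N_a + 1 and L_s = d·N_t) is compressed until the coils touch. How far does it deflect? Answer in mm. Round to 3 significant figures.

N_t = 10; L_s = 3.3·10 = 33 mm
δ_solid = L₀ − L_s = 55.7 − 33 = 22.7 mm

22.7 mm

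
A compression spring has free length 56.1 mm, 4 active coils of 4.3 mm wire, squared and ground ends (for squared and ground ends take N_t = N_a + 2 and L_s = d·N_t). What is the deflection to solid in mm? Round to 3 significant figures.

N_t = 6; L_s = 4.3·6 = 25.8 mm
δ_solid = L₀ − L_s = 56.1 − 25.8 = 30.3 mm

30.3 mm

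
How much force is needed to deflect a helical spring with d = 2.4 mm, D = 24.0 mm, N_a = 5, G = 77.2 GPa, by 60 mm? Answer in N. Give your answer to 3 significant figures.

278 N

k = Gd⁴/(8D³N_a) = (77.2×10³)(2.4⁴)/(8·24.0³·5) = 4.632 N/mm
F = k·δ = 4.632 × 60 = 277.92 N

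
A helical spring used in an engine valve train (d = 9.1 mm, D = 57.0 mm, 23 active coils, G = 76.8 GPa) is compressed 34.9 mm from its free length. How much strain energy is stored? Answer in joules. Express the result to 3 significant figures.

9.41 J

k = Gd⁴/(8D³N_a) = (76.8×10³)(9.1⁴)/(8·57.0³·23) = 15.456 N/mm
U = ½kδ² = 0.5 × 15.456 × 34.9² = 9412.5 N·mm = 9.4125 J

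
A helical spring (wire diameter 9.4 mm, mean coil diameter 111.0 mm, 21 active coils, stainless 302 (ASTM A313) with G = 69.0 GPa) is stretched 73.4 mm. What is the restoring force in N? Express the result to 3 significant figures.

k = Gd⁴/(8D³N_a) = (69.0×10³)(9.4⁴)/(8·111.0³·21) = 2.3447 N/mm
F = k·δ = 2.3447 × 73.4 = 172.1 N

172 N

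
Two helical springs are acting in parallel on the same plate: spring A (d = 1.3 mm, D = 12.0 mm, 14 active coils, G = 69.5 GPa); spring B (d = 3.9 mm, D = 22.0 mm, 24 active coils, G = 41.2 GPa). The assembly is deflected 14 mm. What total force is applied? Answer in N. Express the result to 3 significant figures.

79.6 N

k_A = Gd⁴/(8D³N_a) = (69.5×10³)(1.3⁴)/(8·12.0³·14) = 1.0256 N/mm
k_B = Gd⁴/(8D³N_a) = (41.2×10³)(3.9⁴)/(8·22.0³·24) = 4.6622 N/mm
Parallel: k_eq = 1.0256 + 4.6622 = 5.6878 N/mm
F = k_eq·δ = 5.6878·14 = 79.629 N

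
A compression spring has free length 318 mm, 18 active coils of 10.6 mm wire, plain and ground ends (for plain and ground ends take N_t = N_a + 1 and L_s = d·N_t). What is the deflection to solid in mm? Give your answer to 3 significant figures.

117 mm

N_t = 19; L_s = 10.6·19 = 201.4 mm
δ_solid = L₀ − L_s = 318 − 201.4 = 116.6 mm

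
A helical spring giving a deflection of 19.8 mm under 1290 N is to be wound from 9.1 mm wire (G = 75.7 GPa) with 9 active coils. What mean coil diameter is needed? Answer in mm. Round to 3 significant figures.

48.0 mm

Required rate k = F/δ = 1290/19.8 = 65.152 N/mm
D = (Gd⁴/(8N_a·k))^(1/3) = (75.7×10³·9.1⁴/(8·9·65.152))^(1/3)
  = (110664)^(1/3) = 48.0103 mm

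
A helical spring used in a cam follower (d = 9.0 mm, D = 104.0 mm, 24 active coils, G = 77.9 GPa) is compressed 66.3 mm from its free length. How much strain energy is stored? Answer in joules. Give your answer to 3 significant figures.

5.20 J

k = Gd⁴/(8D³N_a) = (77.9×10³)(9.0⁴)/(8·104.0³·24) = 2.3665 N/mm
U = ½kδ² = 0.5 × 2.3665 × 66.3² = 5201.2 N·mm = 5.2012 J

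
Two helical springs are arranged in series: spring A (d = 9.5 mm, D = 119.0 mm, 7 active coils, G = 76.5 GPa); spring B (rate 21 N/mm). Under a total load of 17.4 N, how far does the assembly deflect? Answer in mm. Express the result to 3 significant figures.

k_A = Gd⁴/(8D³N_a) = (76.5×10³)(9.5⁴)/(8·119.0³·7) = 6.6028 N/mm
Series: 1/k_eq = 1/6.6028 + 1/21 = 0.19907; k_eq = 5.0233 N/mm
δ = F/k_eq = 17.4/5.0233 = 3.4638 mm

3.46 mm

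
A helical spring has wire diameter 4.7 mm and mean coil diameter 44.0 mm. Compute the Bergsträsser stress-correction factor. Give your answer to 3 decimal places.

1.145

C = D/d = 44.0/4.7 = 9.3617
K_B = (4C+2)/(4C−3) = 39.447/34.447 = 1.1452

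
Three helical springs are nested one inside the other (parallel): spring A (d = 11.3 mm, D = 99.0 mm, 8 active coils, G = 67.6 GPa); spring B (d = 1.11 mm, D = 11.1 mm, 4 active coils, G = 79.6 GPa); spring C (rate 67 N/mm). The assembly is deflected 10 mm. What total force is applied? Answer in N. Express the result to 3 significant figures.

875 N

k_A = Gd⁴/(8D³N_a) = (67.6×10³)(11.3⁴)/(8·99.0³·8) = 17.749 N/mm
k_B = Gd⁴/(8D³N_a) = (79.6×10³)(1.11⁴)/(8·11.1³·4) = 2.7611 N/mm
Parallel: k_eq = 17.749 + 2.7611 + 67 = 87.51 N/mm
F = k_eq·δ = 87.51·10 = 875.1 N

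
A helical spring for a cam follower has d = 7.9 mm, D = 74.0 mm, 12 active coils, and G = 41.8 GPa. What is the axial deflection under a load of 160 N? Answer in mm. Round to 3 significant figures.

k = Gd⁴/(8D³N_a) = (41.8×10³)(7.9⁴)/(8·74.0³·12) = 4.1852 N/mm
δ = F/k = 160 / 4.1852 = 38.23 mm

38.2 mm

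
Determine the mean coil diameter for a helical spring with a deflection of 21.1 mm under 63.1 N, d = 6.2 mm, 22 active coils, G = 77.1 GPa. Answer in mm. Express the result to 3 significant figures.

Required rate k = F/δ = 63.1/21.1 = 2.9905 N/mm
D = (Gd⁴/(8N_a·k))^(1/3) = (77.1×10³·6.2⁴/(8·22·2.9905))^(1/3)
  = (216452)^(1/3) = 60.0418 mm

60.0 mm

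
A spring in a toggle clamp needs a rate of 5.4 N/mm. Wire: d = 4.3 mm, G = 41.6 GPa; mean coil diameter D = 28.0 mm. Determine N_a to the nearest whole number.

N_a = Gd⁴/(8D³k) = (41.6×10³ × 4.3⁴)/(8 × 28.0³ × 5.4)
    = 1.42222e+07 / 948326 = 15 → 15 coils

15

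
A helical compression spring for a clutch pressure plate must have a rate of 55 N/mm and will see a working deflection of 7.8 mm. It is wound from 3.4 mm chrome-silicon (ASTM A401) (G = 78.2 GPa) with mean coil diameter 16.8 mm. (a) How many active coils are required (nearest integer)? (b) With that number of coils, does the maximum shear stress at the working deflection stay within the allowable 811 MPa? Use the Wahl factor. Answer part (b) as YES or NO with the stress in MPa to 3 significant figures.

(a) 5 coils; (b) YES, τ_max = 615 MPa

N_a = Gd⁴/(8D³k) = (78.2×10³)(3.4⁴)/(8·16.8³·55) = 5.009 → N_a = 5
Actual rate k = Gd⁴/(8D³·5) = 55.098 N/mm
Working load F = kδ = 55.098·7.8 = 429.76 N
C = 16.8/3.4 = 4.9412; K_W = (4C−1)/(4C−4)+0.615/C = 1.3148
τ_max = K_W·8FD/(πd³) = 1.3148·467.78 = 615.02 MPa
τ_max ≤ 811 MPa → acceptable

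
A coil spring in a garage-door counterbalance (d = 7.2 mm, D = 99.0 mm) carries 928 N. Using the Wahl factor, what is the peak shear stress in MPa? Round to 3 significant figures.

Spring index C = D/d = 99.0/7.2 = 13.7500
K_W = (4C−1)/(4C−4) + 0.615/C = 54.000/51.000 + 0.0447 = 1.1036
τ₀ = 8FD/(πd³) = 8·928·99.0/(π·7.2³) = 734976/1172.6 = 626.8 MPa
τ_max = K·τ₀ = 1.1036 × 626.8 = 691.7 MPa

692 MPa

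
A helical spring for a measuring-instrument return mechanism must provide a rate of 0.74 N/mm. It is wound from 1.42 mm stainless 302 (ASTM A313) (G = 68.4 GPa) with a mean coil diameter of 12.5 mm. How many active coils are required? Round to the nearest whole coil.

N_a = Gd⁴/(8D³k) = (68.4×10³ × 1.42⁴)/(8 × 12.5³ × 0.74)
    = 278105 / 11562.5 = 24.05 → 24 coils

24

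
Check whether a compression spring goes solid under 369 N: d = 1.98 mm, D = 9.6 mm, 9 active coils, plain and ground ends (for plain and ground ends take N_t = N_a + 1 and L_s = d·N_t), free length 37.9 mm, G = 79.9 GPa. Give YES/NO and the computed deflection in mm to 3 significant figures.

YES, δ = 19.1 mm

k = Gd⁴/(8D³N_a) = (79.9×10³)(1.98⁴)/(8·9.6³·9) = 19.278 N/mm
N_t = 10; L_s = 1.98·10 = 19.8 mm; δ_solid = L₀ − L_s = 37.9 − 19.8 = 18.1 mm
δ = F/k = 369/19.278 = 19.141 mm
δ ≥ δ_solid → spring goes solid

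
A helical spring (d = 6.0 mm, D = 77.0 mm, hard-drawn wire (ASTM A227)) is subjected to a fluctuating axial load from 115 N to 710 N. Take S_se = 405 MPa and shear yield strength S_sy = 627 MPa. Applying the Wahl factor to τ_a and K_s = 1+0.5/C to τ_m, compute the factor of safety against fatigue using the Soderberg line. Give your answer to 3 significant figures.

C = D/d = 77.0/6.0 = 12.8333; K_W = (4C−1)/(4C−4)+0.615/C = 1.1113; K_s = 1+0.5/C = 1.0390
F_a = (F_max−F_min)/2 = 297.5 N; F_m = (F_max+F_min)/2 = 412.5 N
τ_a = K_W·8F_aD/(πd³) = 1.1113 × 270.06 = 300.12 MPa
τ_m = K_s·8F_mD/(πd³) = 1.0390 × 374.46 = 389.05 MPa
Soderberg: 1/n_f = τ_a/S_se + τ_m/S_sy = 300.12/405 + 389.05/627 = 0.74104 + 0.62049 = 1.3615
n_f = 1/1.3615 = 0.7345

0.734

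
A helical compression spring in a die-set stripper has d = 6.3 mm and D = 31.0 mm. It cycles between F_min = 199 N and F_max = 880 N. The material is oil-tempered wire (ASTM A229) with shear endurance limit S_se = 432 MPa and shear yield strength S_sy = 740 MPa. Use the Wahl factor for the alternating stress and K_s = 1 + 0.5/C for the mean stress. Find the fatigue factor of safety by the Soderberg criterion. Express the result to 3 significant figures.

1.72

C = D/d = 31.0/6.3 = 4.9206; K_W = (4C−1)/(4C−4)+0.615/C = 1.3163; K_s = 1+0.5/C = 1.1016
F_a = (F_max−F_min)/2 = 340.5 N; F_m = (F_max+F_min)/2 = 539.5 N
τ_a = K_W·8F_aD/(πd³) = 1.3163 × 107.5 = 141.5 MPa
τ_m = K_s·8F_mD/(πd³) = 1.1016 × 170.32 = 187.63 MPa
Soderberg: 1/n_f = τ_a/S_se + τ_m/S_sy = 141.5/432 + 187.63/740 = 0.32754 + 0.25355 = 0.58109
n_f = 1/0.58109 = 1.721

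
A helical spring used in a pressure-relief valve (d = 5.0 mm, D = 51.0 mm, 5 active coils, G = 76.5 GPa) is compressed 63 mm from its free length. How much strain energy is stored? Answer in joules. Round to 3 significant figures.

17.9 J

k = Gd⁴/(8D³N_a) = (76.5×10³)(5.0⁴)/(8·51.0³·5) = 9.011 N/mm
U = ½kδ² = 0.5 × 9.011 × 63² = 17882 N·mm = 17.882 J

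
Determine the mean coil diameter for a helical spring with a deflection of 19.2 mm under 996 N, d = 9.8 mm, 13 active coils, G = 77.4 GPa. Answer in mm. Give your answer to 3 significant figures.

Required rate k = F/δ = 996/19.2 = 51.875 N/mm
D = (Gd⁴/(8N_a·k))^(1/3) = (77.4×10³·9.8⁴/(8·13·51.875))^(1/3)
  = (132329)^(1/3) = 50.9587 mm

51.0 mm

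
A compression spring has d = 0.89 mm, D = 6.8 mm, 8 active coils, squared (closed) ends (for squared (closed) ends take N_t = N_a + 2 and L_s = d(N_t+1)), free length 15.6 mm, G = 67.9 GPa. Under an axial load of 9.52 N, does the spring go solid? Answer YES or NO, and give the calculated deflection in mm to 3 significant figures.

NO, δ = 4.50 mm

k = Gd⁴/(8D³N_a) = (67.9×10³)(0.89⁴)/(8·6.8³·8) = 2.117 N/mm
N_t = 10; L_s = 0.89·11 = 9.79 mm; δ_solid = L₀ − L_s = 15.6 − 9.79 = 5.81 mm
δ = F/k = 9.52/2.117 = 4.4969 mm
δ < δ_solid → spring does not go solid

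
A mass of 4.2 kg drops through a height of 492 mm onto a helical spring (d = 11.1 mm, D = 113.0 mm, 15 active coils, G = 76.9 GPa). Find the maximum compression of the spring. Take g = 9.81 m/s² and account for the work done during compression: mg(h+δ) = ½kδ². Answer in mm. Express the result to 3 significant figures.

83.9 mm

k = Gd⁴/(8D³N_a) = (76.9×10³)(11.1⁴)/(8·113.0³·15) = 6.7422 N/mm
W = mg = 4.2 × 9.81 = 41.202 N
½kδ² − Wδ − Wh = 0 → δ = (W + √(W² + 2kWh))/k
δ = (41.202 + √(1697.6 + 273347))/6.7422 = (41.202 + 524.45)/6.7422 = 83.897 mm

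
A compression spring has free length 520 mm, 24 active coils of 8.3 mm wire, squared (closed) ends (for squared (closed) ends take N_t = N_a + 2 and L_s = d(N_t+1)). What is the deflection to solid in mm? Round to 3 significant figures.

296 mm

N_t = 26; L_s = 8.3·27 = 224.1 mm
δ_solid = L₀ − L_s = 520 − 224.1 = 295.9 mm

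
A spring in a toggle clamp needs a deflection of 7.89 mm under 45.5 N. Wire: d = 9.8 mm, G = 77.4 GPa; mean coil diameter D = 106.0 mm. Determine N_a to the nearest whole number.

Required rate k = F/δ = 45.5/7.89 = 5.7668 N/mm
N_a = Gd⁴/(8D³k) = (77.4×10³ × 9.8⁴)/(8 × 106.0³ × 5.7668)
    = 7.13913e+08 / 5.49467e+07 = 12.99 → 13 coils

13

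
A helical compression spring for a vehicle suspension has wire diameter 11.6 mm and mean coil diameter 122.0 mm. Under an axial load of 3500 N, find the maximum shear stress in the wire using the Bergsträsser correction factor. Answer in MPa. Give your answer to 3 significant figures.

Spring index C = D/d = 122.0/11.6 = 10.5172
K_B = (4C+2)/(4C−3) = 44.069/39.069 = 1.1280
τ₀ = 8FD/(πd³) = 8·3500·122.0/(π·11.6³) = 3.416e+06/4903.7 = 696.62 MPa
τ_max = K·τ₀ = 1.1280 × 696.62 = 785.77 MPa

786 MPa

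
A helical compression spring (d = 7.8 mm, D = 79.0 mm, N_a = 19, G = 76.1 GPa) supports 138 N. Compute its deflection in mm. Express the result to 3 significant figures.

k = Gd⁴/(8D³N_a) = (76.1×10³)(7.8⁴)/(8·79.0³·19) = 3.7587 N/mm
δ = F/k = 138 / 3.7587 = 36.715 mm

36.7 mm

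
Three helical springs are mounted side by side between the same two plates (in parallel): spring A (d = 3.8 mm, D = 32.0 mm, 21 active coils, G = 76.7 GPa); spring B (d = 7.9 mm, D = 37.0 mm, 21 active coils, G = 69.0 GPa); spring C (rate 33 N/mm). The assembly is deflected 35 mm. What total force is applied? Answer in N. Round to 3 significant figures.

k_A = Gd⁴/(8D³N_a) = (76.7×10³)(3.8⁴)/(8·32.0³·21) = 2.9052 N/mm
k_B = Gd⁴/(8D³N_a) = (69.0×10³)(7.9⁴)/(8·37.0³·21) = 31.582 N/mm
Parallel: k_eq = 2.9052 + 31.582 + 33 = 67.487 N/mm
F = k_eq·δ = 67.487·35 = 2362.1 N

2360 N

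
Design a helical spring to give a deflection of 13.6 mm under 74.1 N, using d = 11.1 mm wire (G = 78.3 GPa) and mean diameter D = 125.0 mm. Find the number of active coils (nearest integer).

Required rate k = F/δ = 74.1/13.6 = 5.4485 N/mm
N_a = Gd⁴/(8D³k) = (78.3×10³ × 11.1⁴)/(8 × 125.0³ × 5.4485)
    = 1.18865e+09 / 8.51333e+07 = 13.96 → 14 coils

14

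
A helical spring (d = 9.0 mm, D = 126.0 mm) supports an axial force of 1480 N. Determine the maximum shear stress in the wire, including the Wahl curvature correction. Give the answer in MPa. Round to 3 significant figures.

Spring index C = D/d = 126.0/9.0 = 14.0000
K_W = (4C−1)/(4C−4) + 0.615/C = 55.000/52.000 + 0.0439 = 1.1016
τ₀ = 8FD/(πd³) = 8·1480·126.0/(π·9.0³) = 1.49184e+06/2290.2 = 651.4 MPa
τ_max = K·τ₀ = 1.1016 × 651.4 = 717.59 MPa

718 MPa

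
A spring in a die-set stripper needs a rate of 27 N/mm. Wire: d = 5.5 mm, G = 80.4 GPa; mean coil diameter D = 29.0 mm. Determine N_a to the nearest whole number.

N_a = Gd⁴/(8D³k) = (80.4×10³ × 5.5⁴)/(8 × 29.0³ × 27)
    = 7.3571e+07 / 5.26802e+06 = 13.97 → 14 coils

14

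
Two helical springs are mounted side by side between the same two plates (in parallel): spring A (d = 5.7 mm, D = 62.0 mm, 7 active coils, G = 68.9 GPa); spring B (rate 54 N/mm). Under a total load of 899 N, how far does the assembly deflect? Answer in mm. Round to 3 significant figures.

k_A = Gd⁴/(8D³N_a) = (68.9×10³)(5.7⁴)/(8·62.0³·7) = 5.4495 N/mm
Parallel: k_eq = 5.4495 + 54 = 59.449 N/mm
δ = F/k_eq = 899/59.449 = 15.122 mm

15.1 mm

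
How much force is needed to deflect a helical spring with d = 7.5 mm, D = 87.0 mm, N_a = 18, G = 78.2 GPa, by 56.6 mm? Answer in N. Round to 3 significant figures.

148 N

k = Gd⁴/(8D³N_a) = (78.2×10³)(7.5⁴)/(8·87.0³·18) = 2.6093 N/mm
F = k·δ = 2.6093 × 56.6 = 147.69 N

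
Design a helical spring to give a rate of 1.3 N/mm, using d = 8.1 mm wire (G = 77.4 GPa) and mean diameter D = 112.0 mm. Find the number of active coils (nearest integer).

23

N_a = Gd⁴/(8D³k) = (77.4×10³ × 8.1⁴)/(8 × 112.0³ × 1.3)
    = 3.33182e+08 / 1.46113e+07 = 22.8 → 23 coils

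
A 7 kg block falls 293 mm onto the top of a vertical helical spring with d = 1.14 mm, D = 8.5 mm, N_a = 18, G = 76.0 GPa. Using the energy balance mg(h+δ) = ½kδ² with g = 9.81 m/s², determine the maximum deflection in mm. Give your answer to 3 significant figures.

k = Gd⁴/(8D³N_a) = (76.0×10³)(1.14⁴)/(8·8.5³·18) = 1.4515 N/mm
W = mg = 7 × 9.81 = 68.67 N
½kδ² − Wδ − Wh = 0 → δ = (W + √(W² + 2kWh))/k
δ = (68.67 + √(4715.6 + 58408.8))/1.4515 = (68.67 + 251.25)/1.4515 = 220.41 mm

220 mm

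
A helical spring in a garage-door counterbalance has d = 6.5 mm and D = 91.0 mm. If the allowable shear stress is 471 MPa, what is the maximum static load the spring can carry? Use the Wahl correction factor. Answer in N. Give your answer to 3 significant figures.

507 N

C = D/d = 91.0/6.5 = 14.0000
K_W = (4C−1)/(4C−4) + 0.615/C = 55.000/52.000 + 0.0439 = 1.1016
τ_max = K·8FD/(πd³) → F_max = τ_allow·πd³/(8DK)
F_max = 471·π·6.5³/(8·91.0·1.1016) = 4.0636e+05/801.98 = 506.7 N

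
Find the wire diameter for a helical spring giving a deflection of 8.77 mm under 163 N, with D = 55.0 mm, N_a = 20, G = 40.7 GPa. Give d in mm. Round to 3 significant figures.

Required rate k = F/δ = 163/8.77 = 18.586 N/mm
d = (8D³N_a·k / G)^(1/4) = (8·55.0³·20·18.586 / (40.7×10³))^0.25
  = (12156)^0.25 = 10.5003 mm

10.5 mm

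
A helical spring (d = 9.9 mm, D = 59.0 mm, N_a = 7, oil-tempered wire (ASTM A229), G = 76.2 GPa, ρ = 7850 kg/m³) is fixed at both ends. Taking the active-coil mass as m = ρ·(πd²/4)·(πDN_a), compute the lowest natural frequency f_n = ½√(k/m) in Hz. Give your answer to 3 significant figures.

k = Gd⁴/(8D³N_a) = (76.2×10³)(9.9⁴)/(8·59.0³·7) = 63.643 N/mm = 63643 N/m
Wire length L = πDN_a = π·59.0·7 = 1297.5 mm
m = ρ·(πd²/4)·L = 7850 × 76.977×10⁻⁶ m² × 1.2975 m = 0.78402 kg
f_n = ½√(k/m) = 0.5·√(63643/0.78402) = 0.5·√(81175) = 142.46 Hz

142 Hz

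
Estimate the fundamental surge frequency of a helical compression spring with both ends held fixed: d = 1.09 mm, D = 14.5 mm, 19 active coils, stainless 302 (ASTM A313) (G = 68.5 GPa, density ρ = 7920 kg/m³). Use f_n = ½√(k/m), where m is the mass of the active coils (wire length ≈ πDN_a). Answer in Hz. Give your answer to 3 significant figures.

90.3 Hz

k = Gd⁴/(8D³N_a) = (68.5×10³)(1.09⁴)/(8·14.5³·19) = 0.20866 N/mm = 208.66 N/m
Wire length L = πDN_a = π·14.5·19 = 865.51 mm
m = ρ·(πd²/4)·L = 7920 × 0.93313×10⁻⁶ m² × 0.86551 m = 0.0063965 kg
f_n = ½√(k/m) = 0.5·√(208.66/0.0063965) = 0.5·√(32622) = 90.308 Hz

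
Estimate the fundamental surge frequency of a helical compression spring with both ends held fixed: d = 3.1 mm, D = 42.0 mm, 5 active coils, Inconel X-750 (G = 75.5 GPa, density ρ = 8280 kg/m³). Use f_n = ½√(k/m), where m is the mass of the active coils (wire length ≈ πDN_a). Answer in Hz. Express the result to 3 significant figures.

k = Gd⁴/(8D³N_a) = (75.5×10³)(3.1⁴)/(8·42.0³·5) = 2.3528 N/mm = 2352.8 N/m
Wire length L = πDN_a = π·42.0·5 = 659.73 mm
m = ρ·(πd²/4)·L = 8280 × 7.5477×10⁻⁶ m² × 0.65973 m = 0.04123 kg
f_n = ½√(k/m) = 0.5·√(2352.8/0.04123) = 0.5·√(57065) = 119.44 Hz

119 Hz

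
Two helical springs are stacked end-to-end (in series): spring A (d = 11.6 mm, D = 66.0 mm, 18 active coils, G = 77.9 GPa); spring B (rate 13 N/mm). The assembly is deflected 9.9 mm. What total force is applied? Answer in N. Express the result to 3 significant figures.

93.2 N

k_A = Gd⁴/(8D³N_a) = (77.9×10³)(11.6⁴)/(8·66.0³·18) = 34.07 N/mm
Series: 1/k_eq = 1/34.07 + 1/13 = 0.10627; k_eq = 9.4096 N/mm
F = k_eq·δ = 9.4096·9.9 = 93.155 N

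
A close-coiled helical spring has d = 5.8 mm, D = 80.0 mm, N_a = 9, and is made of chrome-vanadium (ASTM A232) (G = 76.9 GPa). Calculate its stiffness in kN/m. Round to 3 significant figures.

2.36 kN/m

k = Gd⁴/(8D³N_a) = (76.9×10³ × 5.8⁴) / (8 × 80.0³ × 9)
  = 8.70239e+07 / 3.6864e+07 = 2.3607 N/mm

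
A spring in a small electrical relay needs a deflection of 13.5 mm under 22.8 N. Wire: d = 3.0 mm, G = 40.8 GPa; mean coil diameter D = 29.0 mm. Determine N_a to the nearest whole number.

Required rate k = F/δ = 22.8/13.5 = 1.6889 N/mm
N_a = Gd⁴/(8D³k) = (40.8×10³ × 3.0⁴)/(8 × 29.0³ × 1.6889)
    = 3.3048e+06 / 329522 = 10.03 → 10 coils

10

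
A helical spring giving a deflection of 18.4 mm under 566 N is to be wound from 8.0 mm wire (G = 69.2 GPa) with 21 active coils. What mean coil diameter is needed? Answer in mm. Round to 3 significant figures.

Required rate k = F/δ = 566/18.4 = 30.761 N/mm
D = (Gd⁴/(8N_a·k))^(1/3) = (69.2×10³·8.0⁴/(8·21·30.761))^(1/3)
  = (54847.7)^(1/3) = 37.9944 mm

38.0 mm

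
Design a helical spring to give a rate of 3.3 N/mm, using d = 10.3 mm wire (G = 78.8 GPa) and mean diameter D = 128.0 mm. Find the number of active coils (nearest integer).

N_a = Gd⁴/(8D³k) = (78.8×10³ × 10.3⁴)/(8 × 128.0³ × 3.3)
    = 8.86901e+08 / 5.53648e+07 = 16.02 → 16 coils

16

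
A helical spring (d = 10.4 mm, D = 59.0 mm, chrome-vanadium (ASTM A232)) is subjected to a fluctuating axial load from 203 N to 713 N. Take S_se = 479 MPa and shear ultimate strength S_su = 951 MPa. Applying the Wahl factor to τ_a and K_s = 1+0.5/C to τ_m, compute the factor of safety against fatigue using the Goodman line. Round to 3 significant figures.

C = D/d = 59.0/10.4 = 5.6731; K_W = (4C−1)/(4C−4)+0.615/C = 1.2689; K_s = 1+0.5/C = 1.0881
F_a = (F_max−F_min)/2 = 255 N; F_m = (F_max+F_min)/2 = 458 N
τ_a = K_W·8F_aD/(πd³) = 1.2689 × 34.059 = 43.218 MPa
τ_m = K_s·8F_mD/(πd³) = 1.0881 × 61.173 = 66.564 MPa
Goodman: 1/n_f = τ_a/S_se + τ_m/S_su = 43.218/479 + 66.564/951 = 0.09022 + 0.06999 = 0.16022
n_f = 1/0.16022 = 6.241

6.24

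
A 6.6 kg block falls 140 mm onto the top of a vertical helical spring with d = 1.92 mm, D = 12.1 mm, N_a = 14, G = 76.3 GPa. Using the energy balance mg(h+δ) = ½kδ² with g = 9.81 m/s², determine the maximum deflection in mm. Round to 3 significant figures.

k = Gd⁴/(8D³N_a) = (76.3×10³)(1.92⁴)/(8·12.1³·14) = 5.2258 N/mm
W = mg = 6.6 × 9.81 = 64.746 N
½kδ² − Wδ − Wh = 0 → δ = (W + √(W² + 2kWh))/k
δ = (64.746 + √(4192 + 94738.5))/5.2258 = (64.746 + 314.53)/5.2258 = 72.578 mm

72.6 mm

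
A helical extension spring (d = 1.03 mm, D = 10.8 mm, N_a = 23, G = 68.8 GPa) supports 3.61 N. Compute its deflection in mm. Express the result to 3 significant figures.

k = Gd⁴/(8D³N_a) = (68.8×10³)(1.03⁴)/(8·10.8³·23) = 0.33408 N/mm
δ = F/k = 3.61 / 0.33408 = 10.806 mm

10.8 mm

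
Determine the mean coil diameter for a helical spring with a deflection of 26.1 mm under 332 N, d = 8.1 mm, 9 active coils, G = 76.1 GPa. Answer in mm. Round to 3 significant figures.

71.0 mm

Required rate k = F/δ = 332/26.1 = 12.72 N/mm
D = (Gd⁴/(8N_a·k))^(1/3) = (76.1×10³·8.1⁴/(8·9·12.72))^(1/3)
  = (357680)^(1/3) = 70.9847 mm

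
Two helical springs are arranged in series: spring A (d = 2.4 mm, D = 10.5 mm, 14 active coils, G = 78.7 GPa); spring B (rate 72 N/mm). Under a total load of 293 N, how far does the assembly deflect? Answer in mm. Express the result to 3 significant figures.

18.6 mm

k_A = Gd⁴/(8D³N_a) = (78.7×10³)(2.4⁴)/(8·10.5³·14) = 20.139 N/mm
Series: 1/k_eq = 1/20.139 + 1/72 = 0.063544; k_eq = 15.737 N/mm
δ = F/k_eq = 293/15.737 = 18.618 mm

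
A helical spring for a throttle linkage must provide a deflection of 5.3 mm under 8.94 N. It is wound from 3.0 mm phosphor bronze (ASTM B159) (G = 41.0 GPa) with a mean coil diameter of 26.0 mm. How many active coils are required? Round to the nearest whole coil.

14

Required rate k = F/δ = 8.94/5.3 = 1.6868 N/mm
N_a = Gd⁴/(8D³k) = (41.0×10³ × 3.0⁴)/(8 × 26.0³ × 1.6868)
    = 3.321e+06 / 237177 = 14 → 14 coils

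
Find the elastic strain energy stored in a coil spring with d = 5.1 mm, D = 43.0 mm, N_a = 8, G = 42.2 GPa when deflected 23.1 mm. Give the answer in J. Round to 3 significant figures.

k = Gd⁴/(8D³N_a) = (42.2×10³)(5.1⁴)/(8·43.0³·8) = 5.6106 N/mm
U = ½kδ² = 0.5 × 5.6106 × 23.1² = 1496.9 N·mm = 1.4969 J

1.50 J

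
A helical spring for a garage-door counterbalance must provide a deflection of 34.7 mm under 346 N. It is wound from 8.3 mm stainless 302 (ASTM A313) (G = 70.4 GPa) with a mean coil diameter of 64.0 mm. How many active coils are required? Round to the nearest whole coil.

Required rate k = F/δ = 346/34.7 = 9.9712 N/mm
N_a = Gd⁴/(8D³k) = (70.4×10³ × 8.3⁴)/(8 × 64.0³ × 9.9712)
    = 3.34107e+08 / 2.09111e+07 = 15.98 → 16 coils

16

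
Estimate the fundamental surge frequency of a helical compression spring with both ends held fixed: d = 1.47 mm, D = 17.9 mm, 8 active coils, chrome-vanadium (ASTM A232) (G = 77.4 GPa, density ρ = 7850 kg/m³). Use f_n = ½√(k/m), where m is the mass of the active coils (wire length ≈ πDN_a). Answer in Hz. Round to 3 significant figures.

k = Gd⁴/(8D³N_a) = (77.4×10³)(1.47⁴)/(8·17.9³·8) = 0.98463 N/mm = 984.63 N/m
Wire length L = πDN_a = π·17.9·8 = 449.88 mm
m = ρ·(πd²/4)·L = 7850 × 1.6972×10⁻⁶ m² × 0.44988 m = 0.0059936 kg
f_n = ½√(k/m) = 0.5·√(984.63/0.0059936) = 0.5·√(1.6428e+05) = 202.66 Hz

203 Hz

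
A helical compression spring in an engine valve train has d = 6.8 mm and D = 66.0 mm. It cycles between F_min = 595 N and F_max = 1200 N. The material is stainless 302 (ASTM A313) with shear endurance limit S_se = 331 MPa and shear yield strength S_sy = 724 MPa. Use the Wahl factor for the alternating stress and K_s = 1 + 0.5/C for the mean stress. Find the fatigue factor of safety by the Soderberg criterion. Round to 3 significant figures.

C = D/d = 66.0/6.8 = 9.7059; K_W = (4C−1)/(4C−4)+0.615/C = 1.1495; K_s = 1+0.5/C = 1.0515
F_a = (F_max−F_min)/2 = 302.5 N; F_m = (F_max+F_min)/2 = 897.5 N
τ_a = K_W·8F_aD/(πd³) = 1.1495 × 161.69 = 185.86 MPa
τ_m = K_s·8F_mD/(πd³) = 1.0515 × 479.72 = 504.44 MPa
Soderberg: 1/n_f = τ_a/S_se + τ_m/S_sy = 185.86/331 + 504.44/724 = 0.56152 + 0.69674 = 1.2583
n_f = 1/1.2583 = 0.7947

0.795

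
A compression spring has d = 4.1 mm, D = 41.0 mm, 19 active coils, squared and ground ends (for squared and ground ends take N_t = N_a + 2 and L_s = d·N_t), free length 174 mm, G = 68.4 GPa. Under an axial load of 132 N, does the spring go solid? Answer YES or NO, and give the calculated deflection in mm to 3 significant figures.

k = Gd⁴/(8D³N_a) = (68.4×10³)(4.1⁴)/(8·41.0³·19) = 1.845 N/mm
N_t = 21; L_s = 4.1·21 = 86.1 mm; δ_solid = L₀ − L_s = 174 − 86.1 = 87.9 mm
δ = F/k = 132/1.845 = 71.545 mm
δ < δ_solid → spring does not go solid

NO, δ = 71.5 mm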